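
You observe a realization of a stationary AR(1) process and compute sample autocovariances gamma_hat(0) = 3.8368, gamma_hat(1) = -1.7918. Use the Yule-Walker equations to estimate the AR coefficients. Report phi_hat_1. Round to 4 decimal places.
\hat\phi_{1} = -0.4670

The Yule-Walker equations for an AR(p) process read, in matrix form,
  Gamma_p phi = r_p,   with   (Gamma_p)_{ij} = gamma(|i - j|),
                       (r_p)_i = gamma(i),   i,j = 1..p.
Substitute the sample gammas (Toeplitz matrix and right-hand side of size 1):
  Gamma_p = [[3.8368]]
  r_p     = [-1.7918]
With p = 1 this is the single equation gamma(0) phi_1 = gamma(1):
  phi_hat_1 = gamma(1) / gamma(0) = -1.7918 / 3.8368 = -0.4670.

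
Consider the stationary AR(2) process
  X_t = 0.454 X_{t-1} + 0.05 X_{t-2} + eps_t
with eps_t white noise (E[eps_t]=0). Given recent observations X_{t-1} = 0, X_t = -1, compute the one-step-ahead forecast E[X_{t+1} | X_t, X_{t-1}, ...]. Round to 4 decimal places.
E[X_{t+1} \mid \mathcal F_t] = -0.4540

For an AR(p) model X_t = c + sum_i phi_i X_{t-i} + eps_t, the
one-step-ahead conditional mean is
  E[X_{t+1} | X_t, ...] = c + sum_i phi_i X_{t+1-i}.
Substitute known values:
  E[X_{t+1} | ...] = (0.454) * (-1) + (0.05) * (0)
                   = -0.4540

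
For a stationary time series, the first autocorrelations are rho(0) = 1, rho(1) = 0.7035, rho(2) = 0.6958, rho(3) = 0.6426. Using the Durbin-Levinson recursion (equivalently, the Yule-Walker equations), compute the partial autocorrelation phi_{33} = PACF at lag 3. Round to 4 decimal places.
\phi_{33} = 0.1599

The PACF at lag k is phi_{kk}, the last component of the solution
to the Yule-Walker system G_k phi = r_k where
  (G_k)_{ij} = rho(|i - j|), (r_k)_i = rho(i), i,j = 1..k.
Equivalently, Durbin-Levinson gives phi_{kk} iteratively:
  phi_{11} = rho(1)
  phi_{kk} = [rho(k) - sum_{j=1..k-1} phi_{k-1,j} rho(k-j)]
            / [1 - sum_{j=1..k-1} phi_{k-1,j} rho(j)],
  phi_{k,j} = phi_{k-1,j} - phi_{kk} phi_{k-1,k-j},  j = 1..k-1.
Step k = 1:
  phi_11 = rho(1) = 0.7035.
Step k = 2:
  phi_22 = [rho(2) - phi_11 rho(1)] / [1 - phi_11 rho(1)] = [0.6958 - (0.7035)(0.7035)] / [1 - (0.7035)(0.7035)]
         = 0.20088775 / 0.50508775 = 0.397728.
  Update: phi_21 = phi_11 - phi_22 phi_11 = 0.7035 - (0.397728)(0.7035) = 0.423698.
Step k = 3:
  phi_33 = [rho(3) - phi_21 rho(2) - phi_22 rho(1)] / [1 - phi_21 rho(1) - phi_22 rho(2)]
    numerator   = 0.6426 - (0.423698)(0.6958) - (0.397728)(0.7035) = 0.06798895
    denominator = 1 - (0.423698)(0.7035) - (0.397728)(0.6958) = 0.42518898
  phi_33 = 0.06798895 / 0.42518898 = 0.1599.
Therefore phi_{33} = 0.1599.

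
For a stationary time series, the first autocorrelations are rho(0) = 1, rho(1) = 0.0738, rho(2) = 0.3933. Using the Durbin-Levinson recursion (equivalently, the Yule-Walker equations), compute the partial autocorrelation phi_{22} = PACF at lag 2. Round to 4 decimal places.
\phi_{22} = 0.3900

The PACF at lag k is phi_{kk}, the last component of the solution
to the Yule-Walker system G_k phi = r_k where
  (G_k)_{ij} = rho(|i - j|), (r_k)_i = rho(i), i,j = 1..k.
Equivalently, Durbin-Levinson gives phi_{kk} iteratively:
  phi_{11} = rho(1)
  phi_{kk} = [rho(k) - sum_{j=1..k-1} phi_{k-1,j} rho(k-j)]
            / [1 - sum_{j=1..k-1} phi_{k-1,j} rho(j)],
  phi_{k,j} = phi_{k-1,j} - phi_{kk} phi_{k-1,k-j},  j = 1..k-1.
Step k = 1:
  phi_11 = rho(1) = 0.0738.
Step k = 2:
  phi_22 = [rho(2) - phi_11 rho(1)] / [1 - phi_11 rho(1)] = [0.3933 - (0.0738)(0.0738)] / [1 - (0.0738)(0.0738)]
         = 0.38785356 / 0.99455356 = 0.39.
Therefore phi_{22} = 0.3900.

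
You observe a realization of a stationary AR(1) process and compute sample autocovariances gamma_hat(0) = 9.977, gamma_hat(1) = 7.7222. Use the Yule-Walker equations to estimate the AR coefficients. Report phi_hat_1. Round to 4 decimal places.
\hat\phi_{1} = 0.7740

The Yule-Walker equations for an AR(p) process read, in matrix form,
  Gamma_p phi = r_p,   with   (Gamma_p)_{ij} = gamma(|i - j|),
                       (r_p)_i = gamma(i),   i,j = 1..p.
Substitute the sample gammas (Toeplitz matrix and right-hand side of size 1):
  Gamma_p = [[9.977]]
  r_p     = [7.7222]
With p = 1 this is the single equation gamma(0) phi_1 = gamma(1):
  phi_hat_1 = gamma(1) / gamma(0) = 7.7222 / 9.977 = 0.7740.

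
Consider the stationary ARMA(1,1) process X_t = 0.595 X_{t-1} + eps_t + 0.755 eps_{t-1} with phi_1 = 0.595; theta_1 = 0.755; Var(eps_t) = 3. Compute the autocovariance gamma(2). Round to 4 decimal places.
\gamma(2) = 5.4062

Multiply the model equation by X_{t-k} and take expectations. With theta_0 = psi_0 = 1 and psi_j the MA(infinity) weights, this gives
  gamma(k) - sum_i phi_i gamma(k-i) = c_k,
  c_k = sigma^2 * sum_{j=k..q} theta_j psi_{j-k}   (c_k = 0 for k > q),
using gamma(-m) = gamma(m).
psi-weights needed (psi_j = theta_j + sum_i phi_i psi_{j-i}):
  psi_1 = theta_1 + phi_1 = 0.755 + (0.595) = 1.35
Right-hand sides:
  c_0 = sigma^2 (1 + theta_1 psi_1) = 3 * (1 + (0.755)(1.35)) = 3 * 2.01925 = 6.05775
  c_1 = sigma^2 theta_1 = 3 * (0.755) = 2.265
  c_2 = 0
Equations for k = 0 and k = 1 (AR order 1):
  gamma(0) = phi_1 gamma(1) + c_0
  gamma(1) = phi_1 gamma(0) + c_1
Substituting the second into the first: gamma(0) (1 - phi_1^2) = c_0 + phi_1 c_1, so
  gamma(0) = (c_0 + phi_1 c_1) / (1 - phi_1^2) = (6.05775 + (0.595)(2.265)) / (1 - (0.595)^2) = 7.405425 / 0.645975 = 11.46395.
  gamma(1) = phi_1 gamma(0) + c_1 = (0.595)(11.46395) + (2.265) = 9.08605.
For k = 2 (> q): gamma(2) = phi_1 gamma(1) = (0.595)(9.08605) = 5.4062.
Therefore gamma(2) = 5.4062 (to 4 decimal places).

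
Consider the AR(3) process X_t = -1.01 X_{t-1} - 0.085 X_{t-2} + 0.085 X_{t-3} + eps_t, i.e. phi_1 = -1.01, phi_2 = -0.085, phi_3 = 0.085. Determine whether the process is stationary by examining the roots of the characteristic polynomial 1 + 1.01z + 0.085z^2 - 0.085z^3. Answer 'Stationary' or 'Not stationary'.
\text{Stationary}

The AR(p) characteristic polynomial is P(z) = 1 + 1.01z + 0.085z^2 - 0.085z^3.
Stationarity requires all roots to lie outside the unit circle, i.e. |z| > 1 for every root.
Degree 3: look for a simple real root z0 first, then factor out (1 - z/z0) and solve the remaining quadratic.
Testing z0 = -2: P(-2) = 1 + (1.01)(-2) + (0.085)(-2)^2 + (-0.085)(-2)^3
  = 1 + (-2.02) + (0.34) + (0.68) = 0.  So z_0 = -2 is a root, |z_0| = 2.
Divide out the factor (1 + 0.5 z) = (1 - z/z0) (since 1/z0 = -0.5):
  P(z) = (1 + 0.5 z)(1 + (0.51) z + (-0.17) z^2)
  [check: z-coef 0.51 - (-0.5) = 1.01; z^2-coef -0.17 - (-0.5)(0.51) = 0.085; z^3-coef -(-0.5)(-0.17) = -0.085.]
Remaining roots from the quadratic factor 1 + (0.51) z + (-0.17) z^2:
  Set 1 + (0.51) z + (-0.17) z^2 = 0, i.e. a z^2 + b z + c = 0 with a = -0.17, b = 0.51, c = 1.
  Discriminant D = b^2 - 4ac = (0.51)^2 - 4*(-0.17)*1 = 0.2601 - (-0.68) = 0.9401.
  D >= 0, so the roots are real: z = (-b +/- sqrt(D)) / (2a) = (-0.51 +/- 0.969588) / (-0.34).
    z_1 = (-0.51 + 0.969588) / (-0.34) = -1.3517,   |z_1| = 1.3517.
    z_2 = (-0.51 - 0.969588) / (-0.34) = 4.3517,   |z_2| = 4.3517.
Moduli of all roots: 2.0000, 1.3517, 4.3517.
All moduli strictly greater than 1? Yes.
Verdict: Stationary.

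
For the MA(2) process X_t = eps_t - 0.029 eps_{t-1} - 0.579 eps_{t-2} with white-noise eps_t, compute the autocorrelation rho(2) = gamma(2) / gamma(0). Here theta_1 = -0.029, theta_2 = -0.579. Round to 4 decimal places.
\rho(2) = -0.4334

For an MA(q) process with theta_0 = 1, the autocovariance is
  gamma(k) = sigma^2 * sum_{i=0..q-k} theta_i * theta_{i+k},
and rho(k) = gamma(k) / gamma(0). Sigma^2 cancels.
  numerator   = (1)*(-0.579) = -0.579.
  denominator = (1)^2 + (-0.029)^2 + (-0.579)^2 = 1.336082.
  rho(2) = -0.579 / 1.336082 = -0.4334.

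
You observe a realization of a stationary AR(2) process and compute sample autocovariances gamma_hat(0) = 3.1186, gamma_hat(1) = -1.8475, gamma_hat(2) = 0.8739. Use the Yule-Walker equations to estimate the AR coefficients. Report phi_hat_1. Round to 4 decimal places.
\hat\phi_{1} = -0.6570

The Yule-Walker equations for an AR(p) process read, in matrix form,
  Gamma_p phi = r_p,   with   (Gamma_p)_{ij} = gamma(|i - j|),
                       (r_p)_i = gamma(i),   i,j = 1..p.
Substitute the sample gammas (Toeplitz matrix and right-hand side of size 2):
  Gamma_p = [[3.1186, -1.8475], [-1.8475, 3.1186]]
  r_p     = [-1.8475, 0.8739]
Written out:
  3.1186 phi_1 - 1.8475 phi_2 = -1.8475
  -1.8475 phi_1 + 3.1186 phi_2 = 0.8739
Solve by Cramer's rule:
  det = gamma(0)^2 - gamma(1)^2 = (3.1186)^2 - (-1.8475)^2 = 9.72566596 - 3.41325625 = 6.31240971
  phi_hat_1 = [gamma(1) gamma(0) - gamma(1) gamma(2)] / det = [(-1.8475)(3.1186) - (-1.8475)(0.8739)] / 6.31240971 = -4.14708325 / 6.31240971 = -0.657
  phi_hat_2 = [gamma(0) gamma(2) - gamma(1)^2] / det = [(3.1186)(0.8739) - (-1.8475)^2] / 6.31240971 = -0.68791171 / 6.31240971 = -0.109
So phi_hat = [-0.6570, -0.1090].
Therefore phi_hat_1 = -0.6570.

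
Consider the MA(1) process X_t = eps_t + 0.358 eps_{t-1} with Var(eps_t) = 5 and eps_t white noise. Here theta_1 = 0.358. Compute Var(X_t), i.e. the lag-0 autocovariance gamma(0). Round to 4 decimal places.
\gamma(0) = 5.6408

For an MA(q) process X_t = eps_t + sum_i theta_i eps_{t-i} with
Var(eps_t) = sigma^2, the variance is
  gamma(0) = sigma^2 * (1 + sum_i theta_i^2).
  sum_i theta_i^2 = (0.358)^2 = 0.128164.
  gamma(0) = 5 * (1 + 0.128164) = 5 * 1.128164 = 5.64082, which rounds to 5.6408.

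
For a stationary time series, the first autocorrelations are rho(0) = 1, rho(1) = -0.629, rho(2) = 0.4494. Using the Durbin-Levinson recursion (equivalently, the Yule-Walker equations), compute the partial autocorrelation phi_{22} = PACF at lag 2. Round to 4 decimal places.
\phi_{22} = 0.0890

The PACF at lag k is phi_{kk}, the last component of the solution
to the Yule-Walker system G_k phi = r_k where
  (G_k)_{ij} = rho(|i - j|), (r_k)_i = rho(i), i,j = 1..k.
Equivalently, Durbin-Levinson gives phi_{kk} iteratively:
  phi_{11} = rho(1)
  phi_{kk} = [rho(k) - sum_{j=1..k-1} phi_{k-1,j} rho(k-j)]
            / [1 - sum_{j=1..k-1} phi_{k-1,j} rho(j)],
  phi_{k,j} = phi_{k-1,j} - phi_{kk} phi_{k-1,k-j},  j = 1..k-1.
Step k = 1:
  phi_11 = rho(1) = -0.629.
Step k = 2:
  phi_22 = [rho(2) - phi_11 rho(1)] / [1 - phi_11 rho(1)] = [0.4494 - (-0.629)(-0.629)] / [1 - (-0.629)(-0.629)]
         = 0.053759 / 0.604359 = 0.089.
Therefore phi_{22} = 0.0890.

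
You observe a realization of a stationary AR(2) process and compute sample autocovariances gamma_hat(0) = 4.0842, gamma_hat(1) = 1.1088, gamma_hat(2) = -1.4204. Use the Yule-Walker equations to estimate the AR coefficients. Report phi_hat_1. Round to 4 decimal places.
\hat\phi_{1} = 0.3950

The Yule-Walker equations for an AR(p) process read, in matrix form,
  Gamma_p phi = r_p,   with   (Gamma_p)_{ij} = gamma(|i - j|),
                       (r_p)_i = gamma(i),   i,j = 1..p.
Substitute the sample gammas (Toeplitz matrix and right-hand side of size 2):
  Gamma_p = [[4.0842, 1.1088], [1.1088, 4.0842]]
  r_p     = [1.1088, -1.4204]
Written out:
  4.0842 phi_1 + 1.1088 phi_2 = 1.1088
  1.1088 phi_1 + 4.0842 phi_2 = -1.4204
Solve by Cramer's rule:
  det = gamma(0)^2 - gamma(1)^2 = (4.0842)^2 - (1.1088)^2 = 16.68068964 - 1.22943744 = 15.4512522
  phi_hat_1 = [gamma(1) gamma(0) - gamma(1) gamma(2)] / det = [(1.1088)(4.0842) - (1.1088)(-1.4204)] / 15.4512522 = 6.10350048 / 15.4512522 = 0.395
  phi_hat_2 = [gamma(0) gamma(2) - gamma(1)^2] / det = [(4.0842)(-1.4204) - (1.1088)^2] / 15.4512522 = -7.03063512 / 15.4512522 = -0.455
So phi_hat = [0.3950, -0.4550].
Therefore phi_hat_1 = 0.3950.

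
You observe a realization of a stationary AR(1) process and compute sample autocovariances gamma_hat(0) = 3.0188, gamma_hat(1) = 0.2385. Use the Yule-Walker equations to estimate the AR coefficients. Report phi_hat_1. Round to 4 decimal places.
\hat\phi_{1} = 0.0790

The Yule-Walker equations for an AR(p) process read, in matrix form,
  Gamma_p phi = r_p,   with   (Gamma_p)_{ij} = gamma(|i - j|),
                       (r_p)_i = gamma(i),   i,j = 1..p.
Substitute the sample gammas (Toeplitz matrix and right-hand side of size 1):
  Gamma_p = [[3.0188]]
  r_p     = [0.2385]
With p = 1 this is the single equation gamma(0) phi_1 = gamma(1):
  phi_hat_1 = gamma(1) / gamma(0) = 0.2385 / 3.0188 = 0.0790.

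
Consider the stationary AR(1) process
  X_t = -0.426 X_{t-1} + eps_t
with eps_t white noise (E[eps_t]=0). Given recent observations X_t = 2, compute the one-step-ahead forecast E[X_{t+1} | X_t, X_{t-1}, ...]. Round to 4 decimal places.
E[X_{t+1} \mid \mathcal F_t] = -0.8520

For an AR(p) model X_t = c + sum_i phi_i X_{t-i} + eps_t, the
one-step-ahead conditional mean is
  E[X_{t+1} | X_t, ...] = c + sum_i phi_i X_{t+1-i}.
Substitute known values:
  E[X_{t+1} | ...] = (-0.426) * (2)
                   = -0.8520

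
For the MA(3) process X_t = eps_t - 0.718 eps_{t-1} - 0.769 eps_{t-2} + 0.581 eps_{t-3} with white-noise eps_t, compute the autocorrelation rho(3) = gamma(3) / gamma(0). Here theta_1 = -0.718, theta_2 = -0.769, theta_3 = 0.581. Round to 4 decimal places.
\rho(3) = 0.2377

For an MA(q) process with theta_0 = 1, the autocovariance is
  gamma(k) = sigma^2 * sum_{i=0..q-k} theta_i * theta_{i+k},
and rho(k) = gamma(k) / gamma(0). Sigma^2 cancels.
  numerator   = (1)*(0.581) = 0.581.
  denominator = (1)^2 + (-0.718)^2 + (-0.769)^2 + (0.581)^2 = 2.444446.
  rho(3) = 0.581 / 2.444446 = 0.2377.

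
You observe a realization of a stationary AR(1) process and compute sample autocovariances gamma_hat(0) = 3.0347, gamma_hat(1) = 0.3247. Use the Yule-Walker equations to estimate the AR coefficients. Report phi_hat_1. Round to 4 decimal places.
\hat\phi_{1} = 0.1070

The Yule-Walker equations for an AR(p) process read, in matrix form,
  Gamma_p phi = r_p,   with   (Gamma_p)_{ij} = gamma(|i - j|),
                       (r_p)_i = gamma(i),   i,j = 1..p.
Substitute the sample gammas (Toeplitz matrix and right-hand side of size 1):
  Gamma_p = [[3.0347]]
  r_p     = [0.3247]
With p = 1 this is the single equation gamma(0) phi_1 = gamma(1):
  phi_hat_1 = gamma(1) / gamma(0) = 0.3247 / 3.0347 = 0.1070.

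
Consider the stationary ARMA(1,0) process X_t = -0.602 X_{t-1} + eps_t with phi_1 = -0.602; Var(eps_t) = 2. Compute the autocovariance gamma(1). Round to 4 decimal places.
\gamma(1) = -1.8883

Multiply the model equation by X_{t-k} and take expectations. With theta_0 = psi_0 = 1 and psi_j the MA(infinity) weights, this gives
  gamma(k) - sum_i phi_i gamma(k-i) = c_k,
  c_k = sigma^2 * sum_{j=k..q} theta_j psi_{j-k}   (c_k = 0 for k > q),
using gamma(-m) = gamma(m).
Pure AR (q = 0): c_0 = sigma^2 = 2, c_k = 0 for k >= 1.
Equations for k = 0 and k = 1 (AR order 1):
  gamma(0) = phi_1 gamma(1) + c_0
  gamma(1) = phi_1 gamma(0) + c_1
Substituting the second into the first: gamma(0) (1 - phi_1^2) = c_0 + phi_1 c_1, so
  gamma(0) = c_0 / (1 - phi_1^2) = 2 / (1 - (-0.602)^2) = 2 / 0.637596 = 3.136783.
  gamma(1) = phi_1 gamma(0) = (-0.602)(3.136783) = -1.888343.
Therefore gamma(1) = -1.8883 (to 4 decimal places).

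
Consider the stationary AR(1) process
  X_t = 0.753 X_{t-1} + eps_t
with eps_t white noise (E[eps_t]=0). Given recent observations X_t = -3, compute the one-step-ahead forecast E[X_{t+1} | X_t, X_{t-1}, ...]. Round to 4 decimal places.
E[X_{t+1} \mid \mathcal F_t] = -2.2590

For an AR(p) model X_t = c + sum_i phi_i X_{t-i} + eps_t, the
one-step-ahead conditional mean is
  E[X_{t+1} | X_t, ...] = c + sum_i phi_i X_{t+1-i}.
Substitute known values:
  E[X_{t+1} | ...] = (0.753) * (-3)
                   = -2.2590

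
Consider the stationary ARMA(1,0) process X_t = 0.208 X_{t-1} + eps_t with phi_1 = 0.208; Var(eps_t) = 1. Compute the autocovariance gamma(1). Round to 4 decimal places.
\gamma(1) = 0.2174

Multiply the model equation by X_{t-k} and take expectations. With theta_0 = psi_0 = 1 and psi_j the MA(infinity) weights, this gives
  gamma(k) - sum_i phi_i gamma(k-i) = c_k,
  c_k = sigma^2 * sum_{j=k..q} theta_j psi_{j-k}   (c_k = 0 for k > q),
using gamma(-m) = gamma(m).
Pure AR (q = 0): c_0 = sigma^2 = 1, c_k = 0 for k >= 1.
Equations for k = 0 and k = 1 (AR order 1):
  gamma(0) = phi_1 gamma(1) + c_0
  gamma(1) = phi_1 gamma(0) + c_1
Substituting the second into the first: gamma(0) (1 - phi_1^2) = c_0 + phi_1 c_1, so
  gamma(0) = c_0 / (1 - phi_1^2) = 1 / (1 - (0.208)^2) = 1 / 0.956736 = 1.04522.
  gamma(1) = phi_1 gamma(0) = (0.208)(1.04522) = 0.217406.
Therefore gamma(1) = 0.2174 (to 4 decimal places).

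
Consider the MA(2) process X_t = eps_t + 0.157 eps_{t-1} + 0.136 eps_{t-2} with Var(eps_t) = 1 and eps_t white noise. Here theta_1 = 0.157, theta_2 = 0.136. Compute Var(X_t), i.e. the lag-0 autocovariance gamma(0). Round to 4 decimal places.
\gamma(0) = 1.0431

For an MA(q) process X_t = eps_t + sum_i theta_i eps_{t-i} with
Var(eps_t) = sigma^2, the variance is
  gamma(0) = sigma^2 * (1 + sum_i theta_i^2).
  sum_i theta_i^2 = (0.157)^2 + (0.136)^2 = 0.024649 + 0.018496 = 0.043145.
  gamma(0) = 1 * (1 + 0.043145) = 1 * 1.043145 = 1.043145, which rounds to 1.0431.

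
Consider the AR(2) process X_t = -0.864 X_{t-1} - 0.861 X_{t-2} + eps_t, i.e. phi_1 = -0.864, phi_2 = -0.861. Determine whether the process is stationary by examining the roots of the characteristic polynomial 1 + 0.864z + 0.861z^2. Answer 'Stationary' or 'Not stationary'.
\text{Stationary}

The AR(p) characteristic polynomial is P(z) = 1 + 0.864z + 0.861z^2.
Stationarity requires all roots to lie outside the unit circle, i.e. |z| > 1 for every root.
Set 1 + (0.864) z + (0.861) z^2 = 0, i.e. a z^2 + b z + c = 0 with a = 0.861, b = 0.864, c = 1.
Discriminant D = b^2 - 4ac = (0.864)^2 - 4*(0.861)*1 = 0.746496 - (3.444) = -2.697504.
D < 0, so the roots are the complex-conjugate pair z = (-b +/- i sqrt(-D)) / (2a) = -0.5017 +/- 0.9538i.
For a conjugate pair |z|^2 = z * conj(z) = (product of roots) = c/a = 1/(0.861) = 1.16144, so |z| = sqrt(1.16144) = 1.0777 for both roots.
Moduli of all roots: 1.0777, 1.0777.
All moduli strictly greater than 1? Yes.
Verdict: Stationary.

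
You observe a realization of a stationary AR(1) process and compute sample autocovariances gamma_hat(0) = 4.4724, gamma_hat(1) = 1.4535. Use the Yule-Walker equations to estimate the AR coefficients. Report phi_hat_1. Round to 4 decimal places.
\hat\phi_{1} = 0.3250

The Yule-Walker equations for an AR(p) process read, in matrix form,
  Gamma_p phi = r_p,   with   (Gamma_p)_{ij} = gamma(|i - j|),
                       (r_p)_i = gamma(i),   i,j = 1..p.
Substitute the sample gammas (Toeplitz matrix and right-hand side of size 1):
  Gamma_p = [[4.4724]]
  r_p     = [1.4535]
With p = 1 this is the single equation gamma(0) phi_1 = gamma(1):
  phi_hat_1 = gamma(1) / gamma(0) = 1.4535 / 4.4724 = 0.3250.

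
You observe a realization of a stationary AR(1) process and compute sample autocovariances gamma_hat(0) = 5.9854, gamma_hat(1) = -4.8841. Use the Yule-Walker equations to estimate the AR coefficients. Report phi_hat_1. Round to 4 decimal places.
\hat\phi_{1} = -0.8160

The Yule-Walker equations for an AR(p) process read, in matrix form,
  Gamma_p phi = r_p,   with   (Gamma_p)_{ij} = gamma(|i - j|),
                       (r_p)_i = gamma(i),   i,j = 1..p.
Substitute the sample gammas (Toeplitz matrix and right-hand side of size 1):
  Gamma_p = [[5.9854]]
  r_p     = [-4.8841]
With p = 1 this is the single equation gamma(0) phi_1 = gamma(1):
  phi_hat_1 = gamma(1) / gamma(0) = -4.8841 / 5.9854 = -0.8160.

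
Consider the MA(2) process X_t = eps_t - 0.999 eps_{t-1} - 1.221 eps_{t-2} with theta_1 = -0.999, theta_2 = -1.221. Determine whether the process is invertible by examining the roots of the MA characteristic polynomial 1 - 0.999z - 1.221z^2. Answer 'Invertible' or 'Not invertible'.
\text{Not invertible}

The MA(q) characteristic polynomial is P(z) = 1 - 0.999z - 1.221z^2.
Invertibility requires all roots to lie outside the unit circle, i.e. |z| > 1 for every root.
Set 1 + (-0.999) z + (-1.221) z^2 = 0, i.e. a z^2 + b z + c = 0 with a = -1.221, b = -0.999, c = 1.
Discriminant D = b^2 - 4ac = (-0.999)^2 - 4*(-1.221)*1 = 0.998001 - (-4.884) = 5.882001.
D >= 0, so the roots are real: z = (-b +/- sqrt(D)) / (2a) = (0.999 +/- 2.425284) / (-2.442).
  z_1 = (0.999 + 2.425284) / (-2.442) = -1.4022,   |z_1| = 1.4022.
  z_2 = (0.999 - 2.425284) / (-2.442) = 0.5841,   |z_2| = 0.5841.
Moduli of all roots: 1.4022, 0.5841.
All moduli strictly greater than 1? No.
Verdict: Not invertible.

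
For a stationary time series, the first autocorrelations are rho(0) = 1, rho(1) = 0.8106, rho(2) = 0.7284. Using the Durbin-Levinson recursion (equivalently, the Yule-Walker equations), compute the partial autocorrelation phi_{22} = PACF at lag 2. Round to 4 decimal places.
\phi_{22} = 0.2080

The PACF at lag k is phi_{kk}, the last component of the solution
to the Yule-Walker system G_k phi = r_k where
  (G_k)_{ij} = rho(|i - j|), (r_k)_i = rho(i), i,j = 1..k.
Equivalently, Durbin-Levinson gives phi_{kk} iteratively:
  phi_{11} = rho(1)
  phi_{kk} = [rho(k) - sum_{j=1..k-1} phi_{k-1,j} rho(k-j)]
            / [1 - sum_{j=1..k-1} phi_{k-1,j} rho(j)],
  phi_{k,j} = phi_{k-1,j} - phi_{kk} phi_{k-1,k-j},  j = 1..k-1.
Step k = 1:
  phi_11 = rho(1) = 0.8106.
Step k = 2:
  phi_22 = [rho(2) - phi_11 rho(1)] / [1 - phi_11 rho(1)] = [0.7284 - (0.8106)(0.8106)] / [1 - (0.8106)(0.8106)]
         = 0.07132764 / 0.34292764 = 0.208.
Therefore phi_{22} = 0.2080.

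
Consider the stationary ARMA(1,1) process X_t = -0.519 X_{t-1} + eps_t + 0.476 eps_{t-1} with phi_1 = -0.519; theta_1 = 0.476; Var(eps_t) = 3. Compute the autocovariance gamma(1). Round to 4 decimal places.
\gamma(1) = -0.1329

Multiply the model equation by X_{t-k} and take expectations. With theta_0 = psi_0 = 1 and psi_j the MA(infinity) weights, this gives
  gamma(k) - sum_i phi_i gamma(k-i) = c_k,
  c_k = sigma^2 * sum_{j=k..q} theta_j psi_{j-k}   (c_k = 0 for k > q),
using gamma(-m) = gamma(m).
psi-weights needed (psi_j = theta_j + sum_i phi_i psi_{j-i}):
  psi_1 = theta_1 + phi_1 = 0.476 + (-0.519) = -0.043
Right-hand sides:
  c_0 = sigma^2 (1 + theta_1 psi_1) = 3 * (1 + (0.476)(-0.043)) = 3 * 0.979532 = 2.938596
  c_1 = sigma^2 theta_1 = 3 * (0.476) = 1.428
  c_2 = 0
Equations for k = 0 and k = 1 (AR order 1):
  gamma(0) = phi_1 gamma(1) + c_0
  gamma(1) = phi_1 gamma(0) + c_1
Substituting the second into the first: gamma(0) (1 - phi_1^2) = c_0 + phi_1 c_1, so
  gamma(0) = (c_0 + phi_1 c_1) / (1 - phi_1^2) = (2.938596 + (-0.519)(1.428)) / (1 - (-0.519)^2) = 2.197464 / 0.730639 = 3.007592.
  gamma(1) = phi_1 gamma(0) + c_1 = (-0.519)(3.007592) + (1.428) = -0.13294.
Therefore gamma(1) = -0.1329 (to 4 decimal places).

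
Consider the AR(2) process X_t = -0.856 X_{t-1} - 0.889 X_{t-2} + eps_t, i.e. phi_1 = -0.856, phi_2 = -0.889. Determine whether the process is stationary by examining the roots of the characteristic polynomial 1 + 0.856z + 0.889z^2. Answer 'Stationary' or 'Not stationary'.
\text{Stationary}

The AR(p) characteristic polynomial is P(z) = 1 + 0.856z + 0.889z^2.
Stationarity requires all roots to lie outside the unit circle, i.e. |z| > 1 for every root.
Set 1 + (0.856) z + (0.889) z^2 = 0, i.e. a z^2 + b z + c = 0 with a = 0.889, b = 0.856, c = 1.
Discriminant D = b^2 - 4ac = (0.856)^2 - 4*(0.889)*1 = 0.732736 - (3.556) = -2.823264.
D < 0, so the roots are the complex-conjugate pair z = (-b +/- i sqrt(-D)) / (2a) = -0.4814 +/- 0.945i.
For a conjugate pair |z|^2 = z * conj(z) = (product of roots) = c/a = 1/(0.889) = 1.124859, so |z| = sqrt(1.124859) = 1.0606 for both roots.
Moduli of all roots: 1.0606, 1.0606.
All moduli strictly greater than 1? Yes.
Verdict: Stationary.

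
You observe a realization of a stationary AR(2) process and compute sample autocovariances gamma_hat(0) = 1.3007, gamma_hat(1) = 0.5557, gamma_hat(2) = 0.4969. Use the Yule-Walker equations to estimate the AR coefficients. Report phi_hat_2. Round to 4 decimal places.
\hat\phi_{2} = 0.2440

The Yule-Walker equations for an AR(p) process read, in matrix form,
  Gamma_p phi = r_p,   with   (Gamma_p)_{ij} = gamma(|i - j|),
                       (r_p)_i = gamma(i),   i,j = 1..p.
Substitute the sample gammas (Toeplitz matrix and right-hand side of size 2):
  Gamma_p = [[1.3007, 0.5557], [0.5557, 1.3007]]
  r_p     = [0.5557, 0.4969]
Written out:
  1.3007 phi_1 + 0.5557 phi_2 = 0.5557
  0.5557 phi_1 + 1.3007 phi_2 = 0.4969
Solve by Cramer's rule:
  det = gamma(0)^2 - gamma(1)^2 = (1.3007)^2 - (0.5557)^2 = 1.69182049 - 0.30880249 = 1.383018
  phi_hat_1 = [gamma(1) gamma(0) - gamma(1) gamma(2)] / det = [(0.5557)(1.3007) - (0.5557)(0.4969)] / 1.383018 = 0.44667166 / 1.383018 = 0.323
  phi_hat_2 = [gamma(0) gamma(2) - gamma(1)^2] / det = [(1.3007)(0.4969) - (0.5557)^2] / 1.383018 = 0.33751534 / 1.383018 = 0.244
So phi_hat = [0.3230, 0.2440].
Therefore phi_hat_2 = 0.2440.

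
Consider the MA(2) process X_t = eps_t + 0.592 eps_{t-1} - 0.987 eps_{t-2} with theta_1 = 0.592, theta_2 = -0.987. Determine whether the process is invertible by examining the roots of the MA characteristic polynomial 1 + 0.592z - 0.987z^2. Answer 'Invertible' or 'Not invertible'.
\text{Not invertible}

The MA(q) characteristic polynomial is P(z) = 1 + 0.592z - 0.987z^2.
Invertibility requires all roots to lie outside the unit circle, i.e. |z| > 1 for every root.
Set 1 + (0.592) z + (-0.987) z^2 = 0, i.e. a z^2 + b z + c = 0 with a = -0.987, b = 0.592, c = 1.
Discriminant D = b^2 - 4ac = (0.592)^2 - 4*(-0.987)*1 = 0.350464 - (-3.948) = 4.298464.
D >= 0, so the roots are real: z = (-b +/- sqrt(D)) / (2a) = (-0.592 +/- 2.073274) / (-1.974).
  z_1 = (-0.592 + 2.073274) / (-1.974) = -0.7504,   |z_1| = 0.7504.
  z_2 = (-0.592 - 2.073274) / (-1.974) = 1.3502,   |z_2| = 1.3502.
Moduli of all roots: 0.7504, 1.3502.
All moduli strictly greater than 1? No.
Verdict: Not invertible.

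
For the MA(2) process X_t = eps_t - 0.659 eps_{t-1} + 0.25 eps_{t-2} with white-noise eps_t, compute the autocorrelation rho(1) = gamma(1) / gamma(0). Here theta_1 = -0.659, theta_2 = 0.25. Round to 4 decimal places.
\rho(1) = -0.5503

For an MA(q) process with theta_0 = 1, the autocovariance is
  gamma(k) = sigma^2 * sum_{i=0..q-k} theta_i * theta_{i+k},
and rho(k) = gamma(k) / gamma(0). Sigma^2 cancels.
  numerator   = (1)*(-0.659) + (-0.659)*(0.25) = -0.82375.
  denominator = (1)^2 + (-0.659)^2 + (0.25)^2 = 1.496781.
  rho(1) = -0.82375 / 1.496781 = -0.5503.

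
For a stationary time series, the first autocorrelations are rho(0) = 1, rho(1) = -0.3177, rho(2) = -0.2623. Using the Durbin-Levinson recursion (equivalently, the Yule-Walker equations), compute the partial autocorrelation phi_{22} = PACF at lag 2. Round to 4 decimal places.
\phi_{22} = -0.4040

The PACF at lag k is phi_{kk}, the last component of the solution
to the Yule-Walker system G_k phi = r_k where
  (G_k)_{ij} = rho(|i - j|), (r_k)_i = rho(i), i,j = 1..k.
Equivalently, Durbin-Levinson gives phi_{kk} iteratively:
  phi_{11} = rho(1)
  phi_{kk} = [rho(k) - sum_{j=1..k-1} phi_{k-1,j} rho(k-j)]
            / [1 - sum_{j=1..k-1} phi_{k-1,j} rho(j)],
  phi_{k,j} = phi_{k-1,j} - phi_{kk} phi_{k-1,k-j},  j = 1..k-1.
Step k = 1:
  phi_11 = rho(1) = -0.3177.
Step k = 2:
  phi_22 = [rho(2) - phi_11 rho(1)] / [1 - phi_11 rho(1)] = [-0.2623 - (-0.3177)(-0.3177)] / [1 - (-0.3177)(-0.3177)]
         = -0.36323329 / 0.89906671 = -0.404.
Therefore phi_{22} = -0.4040.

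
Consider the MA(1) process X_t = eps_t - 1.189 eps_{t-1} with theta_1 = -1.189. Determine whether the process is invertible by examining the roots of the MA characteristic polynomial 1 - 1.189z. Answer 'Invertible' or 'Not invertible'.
\text{Not invertible}

The MA(q) characteristic polynomial is P(z) = 1 - 1.189z.
Invertibility requires all roots to lie outside the unit circle, i.e. |z| > 1 for every root.
This is linear in z: 1 + (-1.189) z = 0  =>  z = -1/(-1.189) = 0.841043,  |z| = 0.841043.
Moduli of all roots: 0.8410.
All moduli strictly greater than 1? No.
Verdict: Not invertible.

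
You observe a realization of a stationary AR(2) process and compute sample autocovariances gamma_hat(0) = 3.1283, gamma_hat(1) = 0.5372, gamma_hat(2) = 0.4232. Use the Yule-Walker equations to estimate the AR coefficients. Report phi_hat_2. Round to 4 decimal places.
\hat\phi_{2} = 0.1090

The Yule-Walker equations for an AR(p) process read, in matrix form,
  Gamma_p phi = r_p,   with   (Gamma_p)_{ij} = gamma(|i - j|),
                       (r_p)_i = gamma(i),   i,j = 1..p.
Substitute the sample gammas (Toeplitz matrix and right-hand side of size 2):
  Gamma_p = [[3.1283, 0.5372], [0.5372, 3.1283]]
  r_p     = [0.5372, 0.4232]
Written out:
  3.1283 phi_1 + 0.5372 phi_2 = 0.5372
  0.5372 phi_1 + 3.1283 phi_2 = 0.4232
Solve by Cramer's rule:
  det = gamma(0)^2 - gamma(1)^2 = (3.1283)^2 - (0.5372)^2 = 9.78626089 - 0.28858384 = 9.49767705
  phi_hat_1 = [gamma(1) gamma(0) - gamma(1) gamma(2)] / det = [(0.5372)(3.1283) - (0.5372)(0.4232)] / 9.49767705 = 1.45317972 / 9.49767705 = 0.153
  phi_hat_2 = [gamma(0) gamma(2) - gamma(1)^2] / det = [(3.1283)(0.4232) - (0.5372)^2] / 9.49767705 = 1.03531272 / 9.49767705 = 0.109
So phi_hat = [0.1530, 0.1090].
Therefore phi_hat_2 = 0.1090.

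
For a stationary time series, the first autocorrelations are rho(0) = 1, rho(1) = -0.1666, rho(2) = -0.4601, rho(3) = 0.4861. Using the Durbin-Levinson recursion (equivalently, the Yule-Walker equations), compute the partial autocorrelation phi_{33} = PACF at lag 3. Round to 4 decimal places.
\phi_{33} = 0.3951

The PACF at lag k is phi_{kk}, the last component of the solution
to the Yule-Walker system G_k phi = r_k where
  (G_k)_{ij} = rho(|i - j|), (r_k)_i = rho(i), i,j = 1..k.
Equivalently, Durbin-Levinson gives phi_{kk} iteratively:
  phi_{11} = rho(1)
  phi_{kk} = [rho(k) - sum_{j=1..k-1} phi_{k-1,j} rho(k-j)]
            / [1 - sum_{j=1..k-1} phi_{k-1,j} rho(j)],
  phi_{k,j} = phi_{k-1,j} - phi_{kk} phi_{k-1,k-j},  j = 1..k-1.
Step k = 1:
  phi_11 = rho(1) = -0.1666.
Step k = 2:
  phi_22 = [rho(2) - phi_11 rho(1)] / [1 - phi_11 rho(1)] = [-0.4601 - (-0.1666)(-0.1666)] / [1 - (-0.1666)(-0.1666)]
         = -0.48785556 / 0.97224444 = -0.501783.
  Update: phi_21 = phi_11 - phi_22 phi_11 = -0.1666 - (-0.501783)(-0.1666) = -0.250197.
Step k = 3:
  phi_33 = [rho(3) - phi_21 rho(2) - phi_22 rho(1)] / [1 - phi_21 rho(1) - phi_22 rho(2)]
    numerator   = 0.4861 - (-0.250197)(-0.4601) - (-0.501783)(-0.1666) = 0.28738733
    denominator = 1 - (-0.250197)(-0.1666) - (-0.501783)(-0.4601) = 0.7274469
  phi_33 = 0.28738733 / 0.7274469 = 0.3951.
Therefore phi_{33} = 0.3951.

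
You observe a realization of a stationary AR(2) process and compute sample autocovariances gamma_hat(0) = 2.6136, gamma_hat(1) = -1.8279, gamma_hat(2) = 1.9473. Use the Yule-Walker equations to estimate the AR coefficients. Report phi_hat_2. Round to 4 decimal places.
\hat\phi_{2} = 0.5010

The Yule-Walker equations for an AR(p) process read, in matrix form,
  Gamma_p phi = r_p,   with   (Gamma_p)_{ij} = gamma(|i - j|),
                       (r_p)_i = gamma(i),   i,j = 1..p.
Substitute the sample gammas (Toeplitz matrix and right-hand side of size 2):
  Gamma_p = [[2.6136, -1.8279], [-1.8279, 2.6136]]
  r_p     = [-1.8279, 1.9473]
Written out:
  2.6136 phi_1 - 1.8279 phi_2 = -1.8279
  -1.8279 phi_1 + 2.6136 phi_2 = 1.9473
Solve by Cramer's rule:
  det = gamma(0)^2 - gamma(1)^2 = (2.6136)^2 - (-1.8279)^2 = 6.83090496 - 3.34121841 = 3.48968655
  phi_hat_1 = [gamma(1) gamma(0) - gamma(1) gamma(2)] / det = [(-1.8279)(2.6136) - (-1.8279)(1.9473)] / 3.48968655 = -1.21792977 / 3.48968655 = -0.349
  phi_hat_2 = [gamma(0) gamma(2) - gamma(1)^2] / det = [(2.6136)(1.9473) - (-1.8279)^2] / 3.48968655 = 1.74824487 / 3.48968655 = 0.501
So phi_hat = [-0.3490, 0.5010].
Therefore phi_hat_2 = 0.5010.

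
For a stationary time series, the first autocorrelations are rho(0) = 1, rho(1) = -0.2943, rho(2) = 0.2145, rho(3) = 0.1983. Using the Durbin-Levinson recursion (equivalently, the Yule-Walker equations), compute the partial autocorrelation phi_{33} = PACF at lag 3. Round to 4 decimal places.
\phi_{33} = 0.3281

The PACF at lag k is phi_{kk}, the last component of the solution
to the Yule-Walker system G_k phi = r_k where
  (G_k)_{ij} = rho(|i - j|), (r_k)_i = rho(i), i,j = 1..k.
Equivalently, Durbin-Levinson gives phi_{kk} iteratively:
  phi_{11} = rho(1)
  phi_{kk} = [rho(k) - sum_{j=1..k-1} phi_{k-1,j} rho(k-j)]
            / [1 - sum_{j=1..k-1} phi_{k-1,j} rho(j)],
  phi_{k,j} = phi_{k-1,j} - phi_{kk} phi_{k-1,k-j},  j = 1..k-1.
Step k = 1:
  phi_11 = rho(1) = -0.2943.
Step k = 2:
  phi_22 = [rho(2) - phi_11 rho(1)] / [1 - phi_11 rho(1)] = [0.2145 - (-0.2943)(-0.2943)] / [1 - (-0.2943)(-0.2943)]
         = 0.12788751 / 0.91338751 = 0.140015.
  Update: phi_21 = phi_11 - phi_22 phi_11 = -0.2943 - (0.140015)(-0.2943) = -0.253094.
Step k = 3:
  phi_33 = [rho(3) - phi_21 rho(2) - phi_22 rho(1)] / [1 - phi_21 rho(1) - phi_22 rho(2)]
    numerator   = 0.1983 - (-0.253094)(0.2145) - (0.140015)(-0.2943) = 0.29379488
    denominator = 1 - (-0.253094)(-0.2943) - (0.140015)(0.2145) = 0.8954814
  phi_33 = 0.29379488 / 0.8954814 = 0.3281.
Therefore phi_{33} = 0.3281.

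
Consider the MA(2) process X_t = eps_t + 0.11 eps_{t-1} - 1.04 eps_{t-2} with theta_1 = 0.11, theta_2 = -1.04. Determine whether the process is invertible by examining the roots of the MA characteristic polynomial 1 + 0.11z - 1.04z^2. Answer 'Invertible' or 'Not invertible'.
\text{Not invertible}

The MA(q) characteristic polynomial is P(z) = 1 + 0.11z - 1.04z^2.
Invertibility requires all roots to lie outside the unit circle, i.e. |z| > 1 for every root.
Set 1 + (0.11) z + (-1.04) z^2 = 0, i.e. a z^2 + b z + c = 0 with a = -1.04, b = 0.11, c = 1.
Discriminant D = b^2 - 4ac = (0.11)^2 - 4*(-1.04)*1 = 0.0121 - (-4.16) = 4.1721.
D >= 0, so the roots are real: z = (-b +/- sqrt(D)) / (2a) = (-0.11 +/- 2.042572) / (-2.08).
  z_1 = (-0.11 + 2.042572) / (-2.08) = -0.9291,   |z_1| = 0.9291.
  z_2 = (-0.11 - 2.042572) / (-2.08) = 1.0349,   |z_2| = 1.0349.
Moduli of all roots: 0.9291, 1.0349.
All moduli strictly greater than 1? No.
Verdict: Not invertible.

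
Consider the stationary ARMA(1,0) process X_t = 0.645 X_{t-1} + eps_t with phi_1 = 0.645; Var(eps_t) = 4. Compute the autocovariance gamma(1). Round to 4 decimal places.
\gamma(1) = 4.4180

Multiply the model equation by X_{t-k} and take expectations. With theta_0 = psi_0 = 1 and psi_j the MA(infinity) weights, this gives
  gamma(k) - sum_i phi_i gamma(k-i) = c_k,
  c_k = sigma^2 * sum_{j=k..q} theta_j psi_{j-k}   (c_k = 0 for k > q),
using gamma(-m) = gamma(m).
Pure AR (q = 0): c_0 = sigma^2 = 4, c_k = 0 for k >= 1.
Equations for k = 0 and k = 1 (AR order 1):
  gamma(0) = phi_1 gamma(1) + c_0
  gamma(1) = phi_1 gamma(0) + c_1
Substituting the second into the first: gamma(0) (1 - phi_1^2) = c_0 + phi_1 c_1, so
  gamma(0) = c_0 / (1 - phi_1^2) = 4 / (1 - (0.645)^2) = 4 / 0.583975 = 6.849608.
  gamma(1) = phi_1 gamma(0) = (0.645)(6.849608) = 4.417997.
Therefore gamma(1) = 4.4180 (to 4 decimal places).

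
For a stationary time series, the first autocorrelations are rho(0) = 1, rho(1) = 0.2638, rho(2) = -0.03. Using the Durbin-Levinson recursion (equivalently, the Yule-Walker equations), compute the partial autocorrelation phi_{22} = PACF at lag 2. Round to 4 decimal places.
\phi_{22} = -0.1070

The PACF at lag k is phi_{kk}, the last component of the solution
to the Yule-Walker system G_k phi = r_k where
  (G_k)_{ij} = rho(|i - j|), (r_k)_i = rho(i), i,j = 1..k.
Equivalently, Durbin-Levinson gives phi_{kk} iteratively:
  phi_{11} = rho(1)
  phi_{kk} = [rho(k) - sum_{j=1..k-1} phi_{k-1,j} rho(k-j)]
            / [1 - sum_{j=1..k-1} phi_{k-1,j} rho(j)],
  phi_{k,j} = phi_{k-1,j} - phi_{kk} phi_{k-1,k-j},  j = 1..k-1.
Step k = 1:
  phi_11 = rho(1) = 0.2638.
Step k = 2:
  phi_22 = [rho(2) - phi_11 rho(1)] / [1 - phi_11 rho(1)] = [-0.03 - (0.2638)(0.2638)] / [1 - (0.2638)(0.2638)]
         = -0.09959044 / 0.93040956 = -0.107.
Therefore phi_{22} = -0.1070.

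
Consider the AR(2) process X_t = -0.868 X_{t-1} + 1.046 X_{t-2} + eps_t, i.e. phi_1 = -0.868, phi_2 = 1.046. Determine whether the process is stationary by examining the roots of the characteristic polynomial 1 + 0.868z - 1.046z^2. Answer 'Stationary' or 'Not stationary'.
\text{Not stationary}

The AR(p) characteristic polynomial is P(z) = 1 + 0.868z - 1.046z^2.
Stationarity requires all roots to lie outside the unit circle, i.e. |z| > 1 for every root.
Set 1 + (0.868) z + (-1.046) z^2 = 0, i.e. a z^2 + b z + c = 0 with a = -1.046, b = 0.868, c = 1.
Discriminant D = b^2 - 4ac = (0.868)^2 - 4*(-1.046)*1 = 0.753424 - (-4.184) = 4.937424.
D >= 0, so the roots are real: z = (-b +/- sqrt(D)) / (2a) = (-0.868 +/- 2.222032) / (-2.092).
  z_1 = (-0.868 + 2.222032) / (-2.092) = -0.6472,   |z_1| = 0.6472.
  z_2 = (-0.868 - 2.222032) / (-2.092) = 1.4771,   |z_2| = 1.4771.
Moduli of all roots: 0.6472, 1.4771.
All moduli strictly greater than 1? No.
Verdict: Not stationary.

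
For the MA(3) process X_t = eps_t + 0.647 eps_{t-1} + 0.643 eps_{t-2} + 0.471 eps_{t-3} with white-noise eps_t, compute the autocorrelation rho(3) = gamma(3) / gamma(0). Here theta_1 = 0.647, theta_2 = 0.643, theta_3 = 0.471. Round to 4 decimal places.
\rho(3) = 0.2293

For an MA(q) process with theta_0 = 1, the autocovariance is
  gamma(k) = sigma^2 * sum_{i=0..q-k} theta_i * theta_{i+k},
and rho(k) = gamma(k) / gamma(0). Sigma^2 cancels.
  numerator   = (1)*(0.471) = 0.471.
  denominator = (1)^2 + (0.647)^2 + (0.643)^2 + (0.471)^2 = 2.053899.
  rho(3) = 0.471 / 2.053899 = 0.2293.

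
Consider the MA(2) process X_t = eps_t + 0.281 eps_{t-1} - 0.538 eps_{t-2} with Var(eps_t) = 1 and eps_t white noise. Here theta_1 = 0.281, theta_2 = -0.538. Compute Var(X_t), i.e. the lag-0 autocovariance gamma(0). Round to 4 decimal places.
\gamma(0) = 1.3684

For an MA(q) process X_t = eps_t + sum_i theta_i eps_{t-i} with
Var(eps_t) = sigma^2, the variance is
  gamma(0) = sigma^2 * (1 + sum_i theta_i^2).
  sum_i theta_i^2 = (0.281)^2 + (-0.538)^2 = 0.078961 + 0.289444 = 0.368405.
  gamma(0) = 1 * (1 + 0.368405) = 1 * 1.368405 = 1.368405, which rounds to 1.3684.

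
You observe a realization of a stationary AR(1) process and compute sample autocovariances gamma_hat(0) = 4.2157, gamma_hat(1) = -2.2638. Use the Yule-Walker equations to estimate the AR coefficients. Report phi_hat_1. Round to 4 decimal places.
\hat\phi_{1} = -0.5370

The Yule-Walker equations for an AR(p) process read, in matrix form,
  Gamma_p phi = r_p,   with   (Gamma_p)_{ij} = gamma(|i - j|),
                       (r_p)_i = gamma(i),   i,j = 1..p.
Substitute the sample gammas (Toeplitz matrix and right-hand side of size 1):
  Gamma_p = [[4.2157]]
  r_p     = [-2.2638]
With p = 1 this is the single equation gamma(0) phi_1 = gamma(1):
  phi_hat_1 = gamma(1) / gamma(0) = -2.2638 / 4.2157 = -0.5370.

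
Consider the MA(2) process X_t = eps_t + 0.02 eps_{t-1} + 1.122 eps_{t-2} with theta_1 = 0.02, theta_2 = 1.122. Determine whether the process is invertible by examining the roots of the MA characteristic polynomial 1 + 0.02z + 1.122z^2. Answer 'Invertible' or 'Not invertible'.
\text{Not invertible}

The MA(q) characteristic polynomial is P(z) = 1 + 0.02z + 1.122z^2.
Invertibility requires all roots to lie outside the unit circle, i.e. |z| > 1 for every root.
Set 1 + (0.02) z + (1.122) z^2 = 0, i.e. a z^2 + b z + c = 0 with a = 1.122, b = 0.02, c = 1.
Discriminant D = b^2 - 4ac = (0.02)^2 - 4*(1.122)*1 = 0.0004 - (4.488) = -4.4876.
D < 0, so the roots are the complex-conjugate pair z = (-b +/- i sqrt(-D)) / (2a) = -0.0089 +/- 0.944i.
For a conjugate pair |z|^2 = z * conj(z) = (product of roots) = c/a = 1/(1.122) = 0.891266, so |z| = sqrt(0.891266) = 0.9441 for both roots.
Moduli of all roots: 0.9441, 0.9441.
All moduli strictly greater than 1? No.
Verdict: Not invertible.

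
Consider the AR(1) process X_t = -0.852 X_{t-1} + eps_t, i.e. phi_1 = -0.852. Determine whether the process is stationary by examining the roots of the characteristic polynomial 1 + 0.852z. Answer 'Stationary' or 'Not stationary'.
\text{Stationary}

The AR(p) characteristic polynomial is P(z) = 1 + 0.852z.
Stationarity requires all roots to lie outside the unit circle, i.e. |z| > 1 for every root.
This is linear in z: 1 + (0.852) z = 0  =>  z = -1/(0.852) = -1.173709,  |z| = 1.173709.
Moduli of all roots: 1.1737.
All moduli strictly greater than 1? Yes.
Verdict: Stationary.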